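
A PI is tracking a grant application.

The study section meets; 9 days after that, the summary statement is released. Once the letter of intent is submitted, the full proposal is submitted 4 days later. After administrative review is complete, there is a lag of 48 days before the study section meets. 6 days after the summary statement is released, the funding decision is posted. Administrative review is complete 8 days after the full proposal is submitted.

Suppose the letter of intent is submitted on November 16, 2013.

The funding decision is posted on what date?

January 30, 2014

The letter of intent is submitted: Nov 16, 2013.
The full proposal is submitted: Nov 16, 2013 + 4 days = Nov 20, 2013.
Administrative review is complete: Nov 20, 2013 + 8 days = Nov 28, 2013.
The study section meets: Nov 28, 2013 + 48 days = Jan 15, 2014.
The summary statement is released: Jan 15, 2014 + 9 days = Jan 24, 2014.
The funding decision is posted: Jan 24, 2014 + 6 days = Jan 30, 2014.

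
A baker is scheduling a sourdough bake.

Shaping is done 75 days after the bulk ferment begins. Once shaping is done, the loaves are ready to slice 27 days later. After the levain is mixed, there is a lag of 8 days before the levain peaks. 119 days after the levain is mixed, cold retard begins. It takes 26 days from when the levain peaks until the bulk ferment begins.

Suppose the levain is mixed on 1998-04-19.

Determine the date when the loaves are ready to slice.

The levain is mixed: Apr 19, 1998.
The levain peaks: Apr 19, 1998 + 8 days = Apr 27, 1998.
The bulk ferment begins: Apr 27, 1998 + 26 days = May 23, 1998.
Shaping is done: May 23, 1998 + 75 days = Aug 6, 1998.
The loaves are ready to slice: Aug 6, 1998 + 27 days = Sep 2, 1998.

1998-09-02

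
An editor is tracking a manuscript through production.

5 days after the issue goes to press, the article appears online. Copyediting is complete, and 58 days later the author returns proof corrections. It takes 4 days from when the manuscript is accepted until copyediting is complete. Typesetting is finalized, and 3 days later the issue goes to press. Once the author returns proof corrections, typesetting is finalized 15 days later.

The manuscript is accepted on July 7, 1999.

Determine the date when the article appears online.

September 30, 1999

The manuscript is accepted: Jul 7, 1999.
Copyediting is complete: Jul 7, 1999 + 4 days = Jul 11, 1999.
The author returns proof corrections: Jul 11, 1999 + 58 days = Sep 7, 1999.
Typesetting is finalized: Sep 7, 1999 + 15 days = Sep 22, 1999.
The issue goes to press: Sep 22, 1999 + 3 days = Sep 25, 1999.
The article appears online: Sep 25, 1999 + 5 days = Sep 30, 1999.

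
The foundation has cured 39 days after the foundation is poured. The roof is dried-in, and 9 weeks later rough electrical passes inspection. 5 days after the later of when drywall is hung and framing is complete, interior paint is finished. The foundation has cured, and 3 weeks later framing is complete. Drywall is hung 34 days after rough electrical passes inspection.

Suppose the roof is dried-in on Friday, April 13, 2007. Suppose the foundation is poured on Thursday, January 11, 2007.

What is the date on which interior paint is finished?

Tuesday, July 24, 2007

The roof is dried-in: Apr 13, 2007.
Rough electrical passes inspection: Apr 13, 2007 + 9 weeks = Jun 15, 2007.
Drywall is hung: Jun 15, 2007 + 34 days = Jul 19, 2007.
The foundation is poured: Jan 11, 2007.
The foundation has cured: Jan 11, 2007 + 39 days = Feb 19, 2007.
Framing is complete: Feb 19, 2007 + 3 weeks = Mar 12, 2007.
Both prerequisites met — drywall is hung (Jul 19, 2007), framing is complete (Mar 12, 2007); the later is Jul 19, 2007.
Interior paint is finished: Jul 19, 2007 + 5 days = Jul 24, 2007.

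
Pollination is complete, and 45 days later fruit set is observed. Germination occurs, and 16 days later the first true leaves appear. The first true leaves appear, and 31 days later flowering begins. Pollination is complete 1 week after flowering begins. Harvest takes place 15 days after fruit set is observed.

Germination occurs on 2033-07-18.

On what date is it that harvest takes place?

2033-11-09

Germination occurs: Jul 18, 2033.
The first true leaves appear: Jul 18, 2033 + 16 days = Aug 3, 2033.
Flowering begins: Aug 3, 2033 + 31 days = Sep 3, 2033.
Pollination is complete: Sep 3, 2033 + 1 week = Sep 10, 2033.
Fruit set is observed: Sep 10, 2033 + 45 days = Oct 25, 2033.
Harvest takes place: Oct 25, 2033 + 15 days = Nov 9, 2033.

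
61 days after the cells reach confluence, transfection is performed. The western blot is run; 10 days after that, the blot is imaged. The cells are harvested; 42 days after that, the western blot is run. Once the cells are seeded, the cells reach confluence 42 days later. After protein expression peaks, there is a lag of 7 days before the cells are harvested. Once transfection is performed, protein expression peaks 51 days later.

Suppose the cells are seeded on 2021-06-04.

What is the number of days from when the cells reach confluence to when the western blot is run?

161 days

Causal path: the cells reach confluence → transfection is performed → protein expression peaks → the cells are harvested → the western blot is run.
Total delay along the path: 61 + 51 + 7 + 42 = 161 days.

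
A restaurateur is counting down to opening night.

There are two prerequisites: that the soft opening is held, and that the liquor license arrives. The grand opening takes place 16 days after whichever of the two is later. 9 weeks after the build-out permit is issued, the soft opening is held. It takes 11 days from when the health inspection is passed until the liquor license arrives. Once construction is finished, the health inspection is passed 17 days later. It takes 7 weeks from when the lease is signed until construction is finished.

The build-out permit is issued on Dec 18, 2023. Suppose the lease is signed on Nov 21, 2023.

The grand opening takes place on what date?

Mar 6, 2024

The build-out permit is issued: Dec 18, 2023.
The soft opening is held: Dec 18, 2023 + 9 weeks = Feb 19, 2024.
The lease is signed: Nov 21, 2023.
Construction is finished: Nov 21, 2023 + 7 weeks = Jan 9, 2024.
The health inspection is passed: Jan 9, 2024 + 17 days = Jan 26, 2024.
The liquor license arrives: Jan 26, 2024 + 11 days = Feb 6, 2024.
Both prerequisites met — the soft opening is held (Feb 19, 2024), the liquor license arrives (Feb 6, 2024); the later is Feb 19, 2024.
The grand opening takes place: Feb 19, 2024 + 16 days = Mar 6, 2024.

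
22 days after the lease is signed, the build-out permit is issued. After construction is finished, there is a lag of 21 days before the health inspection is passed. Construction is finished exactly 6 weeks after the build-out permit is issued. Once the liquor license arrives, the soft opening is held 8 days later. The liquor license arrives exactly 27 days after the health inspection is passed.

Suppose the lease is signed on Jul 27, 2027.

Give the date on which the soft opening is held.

Nov 24, 2027

The lease is signed: Jul 27, 2027.
The build-out permit is issued: Jul 27, 2027 + 22 days = Aug 18, 2027.
Construction is finished: Aug 18, 2027 + 6 weeks = Sep 29, 2027.
The health inspection is passed: Sep 29, 2027 + 21 days = Oct 20, 2027.
The liquor license arrives: Oct 20, 2027 + 27 days = Nov 16, 2027.
The soft opening is held: Nov 16, 2027 + 8 days = Nov 24, 2027.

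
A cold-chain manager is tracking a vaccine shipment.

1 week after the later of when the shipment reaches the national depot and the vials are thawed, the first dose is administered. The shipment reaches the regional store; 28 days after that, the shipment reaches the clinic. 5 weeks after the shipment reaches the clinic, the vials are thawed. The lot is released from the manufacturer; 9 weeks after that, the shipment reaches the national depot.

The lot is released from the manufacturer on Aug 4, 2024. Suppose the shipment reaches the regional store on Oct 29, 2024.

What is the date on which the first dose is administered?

Jan 7, 2025

The lot is released from the manufacturer: Aug 4, 2024.
The shipment reaches the national depot: Aug 4, 2024 + 9 weeks = Oct 6, 2024.
The shipment reaches the regional store: Oct 29, 2024.
The shipment reaches the clinic: Oct 29, 2024 + 28 days = Nov 26, 2024.
The vials are thawed: Nov 26, 2024 + 5 weeks = Dec 31, 2024.
Both prerequisites met — the shipment reaches the national depot (Oct 6, 2024), the vials are thawed (Dec 31, 2024); the later is Dec 31, 2024.
The first dose is administered: Dec 31, 2024 + 1 week = Jan 7, 2025.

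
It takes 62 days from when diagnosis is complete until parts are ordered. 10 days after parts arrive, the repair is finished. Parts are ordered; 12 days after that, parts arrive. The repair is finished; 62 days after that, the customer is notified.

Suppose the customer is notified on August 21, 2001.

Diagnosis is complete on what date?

The customer is notified: Aug 21, 2001.
The repair is finished: Aug 21, 2001 − 62 days = Jun 20, 2001.
Parts arrive: Jun 20, 2001 − 10 days = Jun 10, 2001.
Parts are ordered: Jun 10, 2001 − 12 days = May 29, 2001.
Diagnosis is complete: May 29, 2001 − 62 days = Mar 28, 2001.

March 28, 2001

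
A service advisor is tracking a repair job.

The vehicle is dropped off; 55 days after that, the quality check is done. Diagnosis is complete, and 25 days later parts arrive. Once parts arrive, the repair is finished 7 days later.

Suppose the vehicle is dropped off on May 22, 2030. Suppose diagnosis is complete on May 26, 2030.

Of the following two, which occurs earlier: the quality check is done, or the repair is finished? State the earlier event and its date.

The vehicle is dropped off: May 22, 2030.
The quality check is done: May 22, 2030 + 55 days = Jul 16, 2030.
Diagnosis is complete: May 26, 2030.
Parts arrive: May 26, 2030 + 25 days = Jun 20, 2030.
The repair is finished: Jun 20, 2030 + 7 days = Jun 27, 2030.
Comparing: the quality check is done on Jul 16, 2030 vs the repair is finished on Jun 27, 2030. Earlier: the repair is finished.

The repair is finished — Jun 27, 2030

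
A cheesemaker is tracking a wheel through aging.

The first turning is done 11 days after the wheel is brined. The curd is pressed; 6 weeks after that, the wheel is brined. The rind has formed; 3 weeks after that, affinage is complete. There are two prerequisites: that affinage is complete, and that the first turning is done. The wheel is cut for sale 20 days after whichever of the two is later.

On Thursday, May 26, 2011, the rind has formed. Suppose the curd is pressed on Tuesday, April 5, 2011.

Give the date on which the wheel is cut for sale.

Wednesday, July 6, 2011

The rind has formed: May 26, 2011.
Affinage is complete: May 26, 2011 + 3 weeks = Jun 16, 2011.
The curd is pressed: Apr 5, 2011.
The wheel is brined: Apr 5, 2011 + 6 weeks = May 17, 2011.
The first turning is done: May 17, 2011 + 11 days = May 28, 2011.
Both prerequisites met — affinage is complete (Jun 16, 2011), the first turning is done (May 28, 2011); the later is Jun 16, 2011.
The wheel is cut for sale: Jun 16, 2011 + 20 days = Jul 6, 2011.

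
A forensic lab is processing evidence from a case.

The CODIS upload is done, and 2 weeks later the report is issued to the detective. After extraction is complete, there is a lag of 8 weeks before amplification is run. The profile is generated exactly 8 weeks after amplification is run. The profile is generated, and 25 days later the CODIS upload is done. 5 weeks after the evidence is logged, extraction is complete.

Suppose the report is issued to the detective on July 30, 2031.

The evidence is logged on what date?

January 25, 2031

The report is issued to the detective: Jul 30, 2031.
The CODIS upload is done: Jul 30, 2031 − 2 weeks = Jul 16, 2031.
The profile is generated: Jul 16, 2031 − 25 days = Jun 21, 2031.
Amplification is run: Jun 21, 2031 − 8 weeks = Apr 26, 2031.
Extraction is complete: Apr 26, 2031 − 8 weeks = Mar 1, 2031.
The evidence is logged: Mar 1, 2031 − 5 weeks = Jan 25, 2031.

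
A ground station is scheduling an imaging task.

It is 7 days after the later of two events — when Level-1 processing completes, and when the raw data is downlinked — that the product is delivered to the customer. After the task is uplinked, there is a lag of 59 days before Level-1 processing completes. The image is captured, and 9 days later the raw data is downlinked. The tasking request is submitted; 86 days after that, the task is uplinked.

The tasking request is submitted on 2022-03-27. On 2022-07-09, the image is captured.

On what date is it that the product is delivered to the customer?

The tasking request is submitted: Mar 27, 2022.
The task is uplinked: Mar 27, 2022 + 86 days = Jun 21, 2022.
Level-1 processing completes: Jun 21, 2022 + 59 days = Aug 19, 2022.
The image is captured: Jul 9, 2022.
The raw data is downlinked: Jul 9, 2022 + 9 days = Jul 18, 2022.
Both prerequisites met — Level-1 processing completes (Aug 19, 2022), the raw data is downlinked (Jul 18, 2022); the later is Aug 19, 2022.
The product is delivered to the customer: Aug 19, 2022 + 7 days = Aug 26, 2022.

2022-08-26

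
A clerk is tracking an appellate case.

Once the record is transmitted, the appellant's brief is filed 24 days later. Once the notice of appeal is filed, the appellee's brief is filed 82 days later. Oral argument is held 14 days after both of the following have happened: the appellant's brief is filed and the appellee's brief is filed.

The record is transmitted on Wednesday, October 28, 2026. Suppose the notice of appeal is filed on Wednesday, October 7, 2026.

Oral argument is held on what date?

Monday, January 11, 2027

The record is transmitted: Oct 28, 2026.
The appellant's brief is filed: Oct 28, 2026 + 24 days = Nov 21, 2026.
The notice of appeal is filed: Oct 7, 2026.
The appellee's brief is filed: Oct 7, 2026 + 82 days = Dec 28, 2026.
Both prerequisites met — the appellant's brief is filed (Nov 21, 2026), the appellee's brief is filed (Dec 28, 2026); the later is Dec 28, 2026.
Oral argument is held: Dec 28, 2026 + 14 days = Jan 11, 2027.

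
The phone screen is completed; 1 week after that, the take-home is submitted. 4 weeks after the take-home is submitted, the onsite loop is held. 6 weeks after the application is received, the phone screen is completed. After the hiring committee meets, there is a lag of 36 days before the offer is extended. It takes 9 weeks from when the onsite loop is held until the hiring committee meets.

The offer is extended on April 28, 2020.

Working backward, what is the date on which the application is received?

November 4, 2019

The offer is extended: Apr 28, 2020.
The hiring committee meets: Apr 28, 2020 − 36 days = Mar 23, 2020.
The onsite loop is held: Mar 23, 2020 − 9 weeks = Jan 20, 2020.
The take-home is submitted: Jan 20, 2020 − 4 weeks = Dec 23, 2019.
The phone screen is completed: Dec 23, 2019 − 1 week = Dec 16, 2019.
The application is received: Dec 16, 2019 − 6 weeks = Nov 4, 2019.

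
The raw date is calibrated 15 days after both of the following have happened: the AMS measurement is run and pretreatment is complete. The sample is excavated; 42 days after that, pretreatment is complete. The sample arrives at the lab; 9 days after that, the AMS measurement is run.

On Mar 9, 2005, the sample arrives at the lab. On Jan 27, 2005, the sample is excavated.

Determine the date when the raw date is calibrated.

The sample arrives at the lab: Mar 9, 2005.
The AMS measurement is run: Mar 9, 2005 + 9 days = Mar 18, 2005.
The sample is excavated: Jan 27, 2005.
Pretreatment is complete: Jan 27, 2005 + 42 days = Mar 10, 2005.
Both prerequisites met — the AMS measurement is run (Mar 18, 2005), pretreatment is complete (Mar 10, 2005); the later is Mar 18, 2005.
The raw date is calibrated: Mar 18, 2005 + 15 days = Apr 2, 2005.

Apr 2, 2005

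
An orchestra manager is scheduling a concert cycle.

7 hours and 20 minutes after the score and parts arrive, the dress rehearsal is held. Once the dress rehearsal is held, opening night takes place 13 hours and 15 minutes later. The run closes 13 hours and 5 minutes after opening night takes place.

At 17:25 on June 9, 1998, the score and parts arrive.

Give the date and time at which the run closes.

03:05 on June 11, 1998

The score and parts arrive: 17:25 Jun 9, 1998.
The dress rehearsal is held: 17:25 Jun 9, 1998 + 7h20m = 00:45 Jun 10, 1998.
Opening night takes place: 00:45 Jun 10, 1998 + 13h15m = 14:00 Jun 10, 1998.
The run closes: 14:00 Jun 10, 1998 + 13h05m = 03:05 Jun 11, 1998.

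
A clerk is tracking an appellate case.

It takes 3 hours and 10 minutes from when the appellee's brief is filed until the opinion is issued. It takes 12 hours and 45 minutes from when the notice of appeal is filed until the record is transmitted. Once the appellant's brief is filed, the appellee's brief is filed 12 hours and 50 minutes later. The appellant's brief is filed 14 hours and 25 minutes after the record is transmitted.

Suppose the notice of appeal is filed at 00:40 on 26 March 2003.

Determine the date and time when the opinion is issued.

The notice of appeal is filed: 00:40 Mar 26, 2003.
The record is transmitted: 00:40 Mar 26, 2003 + 12h45m = 13:25 Mar 26, 2003.
The appellant's brief is filed: 13:25 Mar 26, 2003 + 14h25m = 03:50 Mar 27, 2003.
The appellee's brief is filed: 03:50 Mar 27, 2003 + 12h50m = 16:40 Mar 27, 2003.
The opinion is issued: 16:40 Mar 27, 2003 + 3h10m = 19:50 Mar 27, 2003.

19:50 on 27 March 2003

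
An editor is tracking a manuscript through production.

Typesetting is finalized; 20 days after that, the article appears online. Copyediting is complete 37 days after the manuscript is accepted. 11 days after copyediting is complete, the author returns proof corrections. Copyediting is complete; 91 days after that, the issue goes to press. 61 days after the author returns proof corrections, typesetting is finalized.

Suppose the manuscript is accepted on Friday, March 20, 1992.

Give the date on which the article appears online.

Monday, July 27, 1992

The manuscript is accepted: Mar 20, 1992.
Copyediting is complete: Mar 20, 1992 + 37 days = Apr 26, 1992.
The author returns proof corrections: Apr 26, 1992 + 11 days = May 7, 1992.
Typesetting is finalized: May 7, 1992 + 61 days = Jul 7, 1992.
The article appears online: Jul 7, 1992 + 20 days = Jul 27, 1992.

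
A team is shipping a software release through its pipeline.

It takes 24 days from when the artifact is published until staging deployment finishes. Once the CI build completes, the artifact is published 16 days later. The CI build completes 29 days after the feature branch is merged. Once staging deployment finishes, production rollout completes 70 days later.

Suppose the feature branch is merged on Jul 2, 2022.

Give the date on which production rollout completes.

The feature branch is merged: Jul 2, 2022.
The CI build completes: Jul 2, 2022 + 29 days = Jul 31, 2022.
The artifact is published: Jul 31, 2022 + 16 days = Aug 16, 2022.
Staging deployment finishes: Aug 16, 2022 + 24 days = Sep 9, 2022.
Production rollout completes: Sep 9, 2022 + 70 days = Nov 18, 2022.

Nov 18, 2022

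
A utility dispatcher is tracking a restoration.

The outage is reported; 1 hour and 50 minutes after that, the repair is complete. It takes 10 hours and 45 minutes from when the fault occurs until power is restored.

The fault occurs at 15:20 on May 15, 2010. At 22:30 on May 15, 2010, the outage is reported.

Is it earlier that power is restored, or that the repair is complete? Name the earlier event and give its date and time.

The fault occurs: 15:20 May 15, 2010.
Power is restored: 15:20 May 15, 2010 + 10h45m = 02:05 May 16, 2010.
The outage is reported: 22:30 May 15, 2010.
The repair is complete: 22:30 May 15, 2010 + 1h50m = 00:20 May 16, 2010.
Comparing: power is restored at 02:05 May 16, 2010 vs the repair is complete at 00:20 May 16, 2010. Earlier: the repair is complete.

The repair is complete — 00:20 on May 16, 2010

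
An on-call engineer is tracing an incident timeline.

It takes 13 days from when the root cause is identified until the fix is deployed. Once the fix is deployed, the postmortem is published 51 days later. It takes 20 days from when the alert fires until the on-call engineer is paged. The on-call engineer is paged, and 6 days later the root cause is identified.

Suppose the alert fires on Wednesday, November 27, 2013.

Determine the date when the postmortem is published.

Tuesday, February 25, 2014

The alert fires: Nov 27, 2013.
The on-call engineer is paged: Nov 27, 2013 + 20 days = Dec 17, 2013.
The root cause is identified: Dec 17, 2013 + 6 days = Dec 23, 2013.
The fix is deployed: Dec 23, 2013 + 13 days = Jan 5, 2014.
The postmortem is published: Jan 5, 2014 + 51 days = Feb 25, 2014.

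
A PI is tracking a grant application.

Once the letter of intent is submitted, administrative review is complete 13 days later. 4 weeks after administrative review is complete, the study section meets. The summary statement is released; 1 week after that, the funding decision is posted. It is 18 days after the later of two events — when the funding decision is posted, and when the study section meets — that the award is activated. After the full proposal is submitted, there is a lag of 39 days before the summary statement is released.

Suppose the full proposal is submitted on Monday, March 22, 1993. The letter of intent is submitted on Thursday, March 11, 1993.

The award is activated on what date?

The full proposal is submitted: Mar 22, 1993.
The summary statement is released: Mar 22, 1993 + 39 days = Apr 30, 1993.
The funding decision is posted: Apr 30, 1993 + 1 week = May 7, 1993.
The letter of intent is submitted: Mar 11, 1993.
Administrative review is complete: Mar 11, 1993 + 13 days = Mar 24, 1993.
The study section meets: Mar 24, 1993 + 4 weeks = Apr 21, 1993.
Both prerequisites met — the funding decision is posted (May 7, 1993), the study section meets (Apr 21, 1993); the later is May 7, 1993.
The award is activated: May 7, 1993 + 18 days = May 25, 1993.

Tuesday, May 25, 1993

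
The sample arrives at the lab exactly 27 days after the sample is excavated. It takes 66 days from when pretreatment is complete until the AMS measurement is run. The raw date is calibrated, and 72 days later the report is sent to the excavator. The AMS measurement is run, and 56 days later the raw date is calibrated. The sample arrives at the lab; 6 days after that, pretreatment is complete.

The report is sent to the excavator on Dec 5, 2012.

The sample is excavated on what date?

Apr 22, 2012

The report is sent to the excavator: Dec 5, 2012.
The raw date is calibrated: Dec 5, 2012 − 72 days = Sep 24, 2012.
The AMS measurement is run: Sep 24, 2012 − 56 days = Jul 30, 2012.
Pretreatment is complete: Jul 30, 2012 − 66 days = May 25, 2012.
The sample arrives at the lab: May 25, 2012 − 6 days = May 19, 2012.
The sample is excavated: May 19, 2012 − 27 days = Apr 22, 2012.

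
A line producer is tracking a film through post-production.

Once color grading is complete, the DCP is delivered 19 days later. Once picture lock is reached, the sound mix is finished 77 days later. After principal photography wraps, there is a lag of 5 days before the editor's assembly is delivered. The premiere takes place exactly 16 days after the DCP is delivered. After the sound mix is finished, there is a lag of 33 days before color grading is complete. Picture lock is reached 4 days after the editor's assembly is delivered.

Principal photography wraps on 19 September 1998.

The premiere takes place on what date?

20 February 1999

Principal photography wraps: Sep 19, 1998.
The editor's assembly is delivered: Sep 19, 1998 + 5 days = Sep 24, 1998.
Picture lock is reached: Sep 24, 1998 + 4 days = Sep 28, 1998.
The sound mix is finished: Sep 28, 1998 + 77 days = Dec 14, 1998.
Color grading is complete: Dec 14, 1998 + 33 days = Jan 16, 1999.
The DCP is delivered: Jan 16, 1999 + 19 days = Feb 4, 1999.
The premiere takes place: Feb 4, 1999 + 16 days = Feb 20, 1999.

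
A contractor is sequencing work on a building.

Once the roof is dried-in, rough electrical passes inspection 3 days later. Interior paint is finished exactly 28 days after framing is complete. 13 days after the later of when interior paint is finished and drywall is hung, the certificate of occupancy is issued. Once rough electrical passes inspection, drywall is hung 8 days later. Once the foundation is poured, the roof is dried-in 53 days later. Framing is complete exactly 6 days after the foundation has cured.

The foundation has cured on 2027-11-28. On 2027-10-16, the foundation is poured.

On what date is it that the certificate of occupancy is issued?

2028-01-14

The foundation has cured: Nov 28, 2027.
Framing is complete: Nov 28, 2027 + 6 days = Dec 4, 2027.
Interior paint is finished: Dec 4, 2027 + 28 days = Jan 1, 2028.
The foundation is poured: Oct 16, 2027.
The roof is dried-in: Oct 16, 2027 + 53 days = Dec 8, 2027.
Rough electrical passes inspection: Dec 8, 2027 + 3 days = Dec 11, 2027.
Drywall is hung: Dec 11, 2027 + 8 days = Dec 19, 2027.
Both prerequisites met — interior paint is finished (Jan 1, 2028), drywall is hung (Dec 19, 2027); the later is Jan 1, 2028.
The certificate of occupancy is issued: Jan 1, 2028 + 13 days = Jan 14, 2028.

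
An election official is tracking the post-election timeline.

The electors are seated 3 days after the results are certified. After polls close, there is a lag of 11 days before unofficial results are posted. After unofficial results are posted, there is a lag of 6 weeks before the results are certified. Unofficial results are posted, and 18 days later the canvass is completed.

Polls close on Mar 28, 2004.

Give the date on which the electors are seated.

Polls close: Mar 28, 2004.
Unofficial results are posted: Mar 28, 2004 + 11 days = Apr 8, 2004.
The results are certified: Apr 8, 2004 + 6 weeks = May 20, 2004.
The electors are seated: May 20, 2004 + 3 days = May 23, 2004.

May 23, 2004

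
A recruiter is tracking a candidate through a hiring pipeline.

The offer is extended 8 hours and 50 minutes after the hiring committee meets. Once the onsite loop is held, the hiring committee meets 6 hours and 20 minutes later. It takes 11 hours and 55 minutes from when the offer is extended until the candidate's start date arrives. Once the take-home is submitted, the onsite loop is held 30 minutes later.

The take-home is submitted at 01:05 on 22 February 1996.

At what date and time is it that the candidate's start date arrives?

04:40 on 23 February 1996

The take-home is submitted: 01:05 Feb 22, 1996.
The onsite loop is held: 01:05 Feb 22, 1996 + 30m = 01:35 Feb 22, 1996.
The hiring committee meets: 01:35 Feb 22, 1996 + 6h20m = 07:55 Feb 22, 1996.
The offer is extended: 07:55 Feb 22, 1996 + 8h50m = 16:45 Feb 22, 1996.
The candidate's start date arrives: 16:45 Feb 22, 1996 + 11h55m = 04:40 Feb 23, 1996.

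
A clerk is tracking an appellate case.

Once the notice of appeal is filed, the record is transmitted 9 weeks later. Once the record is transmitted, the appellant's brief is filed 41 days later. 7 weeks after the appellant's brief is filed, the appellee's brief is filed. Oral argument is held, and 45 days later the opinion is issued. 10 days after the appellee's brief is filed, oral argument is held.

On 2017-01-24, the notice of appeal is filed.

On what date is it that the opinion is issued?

The notice of appeal is filed: Jan 24, 2017.
The record is transmitted: Jan 24, 2017 + 9 weeks = Mar 28, 2017.
The appellant's brief is filed: Mar 28, 2017 + 41 days = May 8, 2017.
The appellee's brief is filed: May 8, 2017 + 7 weeks = Jun 26, 2017.
Oral argument is held: Jun 26, 2017 + 10 days = Jul 6, 2017.
The opinion is issued: Jul 6, 2017 + 45 days = Aug 20, 2017.

2017-08-20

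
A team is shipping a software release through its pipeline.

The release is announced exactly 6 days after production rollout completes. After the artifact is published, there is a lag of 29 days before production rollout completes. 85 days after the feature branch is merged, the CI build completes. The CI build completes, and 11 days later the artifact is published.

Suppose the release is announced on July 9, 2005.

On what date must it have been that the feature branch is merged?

The release is announced: Jul 9, 2005.
Production rollout completes: Jul 9, 2005 − 6 days = Jul 3, 2005.
The artifact is published: Jul 3, 2005 − 29 days = Jun 4, 2005.
The CI build completes: Jun 4, 2005 − 11 days = May 24, 2005.
The feature branch is merged: May 24, 2005 − 85 days = Feb 28, 2005.

February 28, 2005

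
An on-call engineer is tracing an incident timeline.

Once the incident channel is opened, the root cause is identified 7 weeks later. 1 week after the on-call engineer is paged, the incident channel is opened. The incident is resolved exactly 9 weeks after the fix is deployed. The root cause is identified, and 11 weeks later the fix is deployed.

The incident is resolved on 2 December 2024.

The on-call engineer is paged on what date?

The incident is resolved: Dec 2, 2024.
The fix is deployed: Dec 2, 2024 − 9 weeks = Sep 30, 2024.
The root cause is identified: Sep 30, 2024 − 11 weeks = Jul 15, 2024.
The incident channel is opened: Jul 15, 2024 − 7 weeks = May 27, 2024.
The on-call engineer is paged: May 27, 2024 − 1 week = May 20, 2024.

20 May 2024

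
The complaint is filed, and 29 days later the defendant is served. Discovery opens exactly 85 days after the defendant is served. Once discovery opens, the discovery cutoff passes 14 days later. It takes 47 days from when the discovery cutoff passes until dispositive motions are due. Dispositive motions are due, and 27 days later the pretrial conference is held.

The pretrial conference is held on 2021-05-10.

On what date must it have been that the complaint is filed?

The pretrial conference is held: May 10, 2021.
Dispositive motions are due: May 10, 2021 − 27 days = Apr 13, 2021.
The discovery cutoff passes: Apr 13, 2021 − 47 days = Feb 25, 2021.
Discovery opens: Feb 25, 2021 − 14 days = Feb 11, 2021.
The defendant is served: Feb 11, 2021 − 85 days = Nov 18, 2020.
The complaint is filed: Nov 18, 2020 − 29 days = Oct 20, 2020.

2020-10-20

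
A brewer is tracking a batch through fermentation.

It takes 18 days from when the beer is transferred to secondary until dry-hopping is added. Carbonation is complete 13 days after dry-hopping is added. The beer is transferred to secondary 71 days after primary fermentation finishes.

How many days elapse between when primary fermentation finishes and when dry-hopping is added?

Causal path: primary fermentation finishes → the beer is transferred to secondary → dry-hopping is added.
Total delay along the path: 71 + 18 = 89 days.

89 days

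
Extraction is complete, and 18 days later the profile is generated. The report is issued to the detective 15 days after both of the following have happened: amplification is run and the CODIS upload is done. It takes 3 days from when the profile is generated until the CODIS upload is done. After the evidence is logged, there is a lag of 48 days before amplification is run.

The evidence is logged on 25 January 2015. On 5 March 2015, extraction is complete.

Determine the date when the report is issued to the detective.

10 April 2015

The evidence is logged: Jan 25, 2015.
Amplification is run: Jan 25, 2015 + 48 days = Mar 14, 2015.
Extraction is complete: Mar 5, 2015.
The profile is generated: Mar 5, 2015 + 18 days = Mar 23, 2015.
The CODIS upload is done: Mar 23, 2015 + 3 days = Mar 26, 2015.
Both prerequisites met — amplification is run (Mar 14, 2015), the CODIS upload is done (Mar 26, 2015); the later is Mar 26, 2015.
The report is issued to the detective: Mar 26, 2015 + 15 days = Apr 10, 2015.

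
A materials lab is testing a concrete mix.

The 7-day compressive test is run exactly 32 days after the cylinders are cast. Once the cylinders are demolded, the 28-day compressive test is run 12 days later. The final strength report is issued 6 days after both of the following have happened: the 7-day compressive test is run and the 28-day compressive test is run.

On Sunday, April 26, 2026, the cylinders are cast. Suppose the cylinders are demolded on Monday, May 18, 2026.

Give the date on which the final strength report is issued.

The cylinders are cast: Apr 26, 2026.
The 7-day compressive test is run: Apr 26, 2026 + 32 days = May 28, 2026.
The cylinders are demolded: May 18, 2026.
The 28-day compressive test is run: May 18, 2026 + 12 days = May 30, 2026.
Both prerequisites met — the 7-day compressive test is run (May 28, 2026), the 28-day compressive test is run (May 30, 2026); the later is May 30, 2026.
The final strength report is issued: May 30, 2026 + 6 days = Jun 5, 2026.

Friday, June 5, 2026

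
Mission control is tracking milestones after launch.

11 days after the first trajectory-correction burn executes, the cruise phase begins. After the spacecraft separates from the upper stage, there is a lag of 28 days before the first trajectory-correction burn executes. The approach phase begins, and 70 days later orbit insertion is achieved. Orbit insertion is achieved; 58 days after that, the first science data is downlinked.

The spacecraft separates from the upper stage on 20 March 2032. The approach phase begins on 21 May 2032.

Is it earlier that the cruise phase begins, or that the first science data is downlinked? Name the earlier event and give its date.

The spacecraft separates from the upper stage: Mar 20, 2032.
The first trajectory-correction burn executes: Mar 20, 2032 + 28 days = Apr 17, 2032.
The cruise phase begins: Apr 17, 2032 + 11 days = Apr 28, 2032.
The approach phase begins: May 21, 2032.
Orbit insertion is achieved: May 21, 2032 + 70 days = Jul 30, 2032.
The first science data is downlinked: Jul 30, 2032 + 58 days = Sep 26, 2032.
Comparing: the cruise phase begins on Apr 28, 2032 vs the first science data is downlinked on Sep 26, 2032. Earlier: the cruise phase begins.

The cruise phase begins — 28 April 2032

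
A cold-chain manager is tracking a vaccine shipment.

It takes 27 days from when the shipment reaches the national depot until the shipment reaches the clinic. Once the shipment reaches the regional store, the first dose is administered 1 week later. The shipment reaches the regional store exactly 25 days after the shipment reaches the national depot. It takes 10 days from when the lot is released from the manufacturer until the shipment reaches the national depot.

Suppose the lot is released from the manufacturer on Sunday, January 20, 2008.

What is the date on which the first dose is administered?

The lot is released from the manufacturer: Jan 20, 2008.
The shipment reaches the national depot: Jan 20, 2008 + 10 days = Jan 30, 2008.
The shipment reaches the regional store: Jan 30, 2008 + 25 days = Feb 24, 2008.
The first dose is administered: Feb 24, 2008 + 1 week = Mar 2, 2008.

Sunday, March 2, 2008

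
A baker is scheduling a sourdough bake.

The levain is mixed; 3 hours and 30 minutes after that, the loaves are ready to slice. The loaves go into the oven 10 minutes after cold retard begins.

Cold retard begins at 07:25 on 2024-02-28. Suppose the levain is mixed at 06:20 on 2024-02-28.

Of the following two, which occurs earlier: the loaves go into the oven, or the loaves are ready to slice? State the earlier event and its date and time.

The loaves go into the oven — 07:35 on 2024-02-28

Cold retard begins: 07:25 Feb 28, 2024.
The loaves go into the oven: 07:25 Feb 28, 2024 + 10m = 07:35 Feb 28, 2024.
The levain is mixed: 06:20 Feb 28, 2024.
The loaves are ready to slice: 06:20 Feb 28, 2024 + 3h30m = 09:50 Feb 28, 2024.
Comparing: the loaves go into the oven at 07:35 Feb 28, 2024 vs the loaves are ready to slice at 09:50 Feb 28, 2024. Earlier: the loaves go into the oven.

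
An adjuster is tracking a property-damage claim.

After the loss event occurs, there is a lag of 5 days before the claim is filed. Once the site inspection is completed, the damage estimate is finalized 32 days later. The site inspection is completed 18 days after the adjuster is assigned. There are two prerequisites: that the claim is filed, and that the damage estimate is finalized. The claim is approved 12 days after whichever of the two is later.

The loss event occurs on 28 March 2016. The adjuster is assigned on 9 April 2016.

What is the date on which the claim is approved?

The loss event occurs: Mar 28, 2016.
The claim is filed: Mar 28, 2016 + 5 days = Apr 2, 2016.
The adjuster is assigned: Apr 9, 2016.
The site inspection is completed: Apr 9, 2016 + 18 days = Apr 27, 2016.
The damage estimate is finalized: Apr 27, 2016 + 32 days = May 29, 2016.
Both prerequisites met — the claim is filed (Apr 2, 2016), the damage estimate is finalized (May 29, 2016); the later is May 29, 2016.
The claim is approved: May 29, 2016 + 12 days = Jun 10, 2016.

10 June 2016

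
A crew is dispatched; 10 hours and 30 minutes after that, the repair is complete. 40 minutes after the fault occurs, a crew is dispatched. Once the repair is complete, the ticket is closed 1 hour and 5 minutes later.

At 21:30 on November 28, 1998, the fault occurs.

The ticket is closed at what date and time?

09:45 on November 29, 1998

The fault occurs: 21:30 Nov 28, 1998.
A crew is dispatched: 21:30 Nov 28, 1998 + 40m = 22:10 Nov 28, 1998.
The repair is complete: 22:10 Nov 28, 1998 + 10h30m = 08:40 Nov 29, 1998.
The ticket is closed: 08:40 Nov 29, 1998 + 1h05m = 09:45 Nov 29, 1998.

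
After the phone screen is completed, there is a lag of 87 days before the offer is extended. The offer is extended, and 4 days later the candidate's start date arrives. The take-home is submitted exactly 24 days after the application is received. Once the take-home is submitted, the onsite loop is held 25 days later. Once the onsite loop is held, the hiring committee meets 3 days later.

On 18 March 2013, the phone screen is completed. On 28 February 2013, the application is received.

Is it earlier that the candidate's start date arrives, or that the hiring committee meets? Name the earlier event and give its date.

The hiring committee meets — 21 April 2013

The phone screen is completed: Mar 18, 2013.
The offer is extended: Mar 18, 2013 + 87 days = Jun 13, 2013.
The candidate's start date arrives: Jun 13, 2013 + 4 days = Jun 17, 2013.
The application is received: Feb 28, 2013.
The take-home is submitted: Feb 28, 2013 + 24 days = Mar 24, 2013.
The onsite loop is held: Mar 24, 2013 + 25 days = Apr 18, 2013.
The hiring committee meets: Apr 18, 2013 + 3 days = Apr 21, 2013.
Comparing: the candidate's start date arrives on Jun 17, 2013 vs the hiring committee meets on Apr 21, 2013. Earlier: the hiring committee meets.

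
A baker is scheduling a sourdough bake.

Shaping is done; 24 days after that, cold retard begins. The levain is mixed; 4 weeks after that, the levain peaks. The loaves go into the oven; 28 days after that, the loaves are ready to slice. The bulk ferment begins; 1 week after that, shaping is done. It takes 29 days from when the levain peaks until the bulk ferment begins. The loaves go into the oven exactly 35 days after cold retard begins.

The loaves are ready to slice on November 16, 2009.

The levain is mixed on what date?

June 18, 2009

The loaves are ready to slice: Nov 16, 2009.
The loaves go into the oven: Nov 16, 2009 − 28 days = Oct 19, 2009.
Cold retard begins: Oct 19, 2009 − 35 days = Sep 14, 2009.
Shaping is done: Sep 14, 2009 − 24 days = Aug 21, 2009.
The bulk ferment begins: Aug 21, 2009 − 1 week = Aug 14, 2009.
The levain peaks: Aug 14, 2009 − 29 days = Jul 16, 2009.
The levain is mixed: Jul 16, 2009 − 4 weeks = Jun 18, 2009.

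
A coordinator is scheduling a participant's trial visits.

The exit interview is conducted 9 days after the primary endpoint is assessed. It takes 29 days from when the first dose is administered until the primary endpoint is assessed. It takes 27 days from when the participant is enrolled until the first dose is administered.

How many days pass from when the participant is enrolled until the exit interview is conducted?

65 days

Causal path: the participant is enrolled → the first dose is administered → the primary endpoint is assessed → the exit interview is conducted.
Total delay along the path: 27 + 29 + 9 = 65 days.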